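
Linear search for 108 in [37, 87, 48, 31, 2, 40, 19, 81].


i=0: 37!=108
i=1: 87!=108
i=2: 48!=108
i=3: 31!=108
i=4: 2!=108
i=5: 40!=108
i=6: 19!=108
i=7: 81!=108

Not found, 8 comps


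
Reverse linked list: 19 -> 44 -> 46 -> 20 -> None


Step 1: curr=19, set curr.next=prev(None) | reversed so far: 19
Step 2: curr=44, set curr.next=prev(19) | reversed so far: 44 -> 19
Step 3: curr=46, set curr.next=prev(44) | reversed so far: 46 -> 44 -> 19
Step 4: curr=20, set curr.next=prev(46) | reversed so far: 20 -> 46 -> 44 -> 19

20 -> 46 -> 44 -> 19 -> None


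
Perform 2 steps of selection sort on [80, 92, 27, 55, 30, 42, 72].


Initial: [80, 92, 27, 55, 30, 42, 72]
Step 1: min=27 at 2
  Swap: [27, 92, 80, 55, 30, 42, 72]
Step 2: min=30 at 4
  Swap: [27, 30, 80, 55, 92, 42, 72]

After 2 steps: [27, 30, 80, 55, 92, 42, 72]


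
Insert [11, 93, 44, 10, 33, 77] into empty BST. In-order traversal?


Insert 11: root
Insert 93: R from 11
Insert 44: R from 11 -> L from 93
Insert 10: L from 11
Insert 33: R from 11 -> L from 93 -> L from 44
Insert 77: R from 11 -> L from 93 -> R from 44

In-order: [10, 11, 33, 44, 77, 93]


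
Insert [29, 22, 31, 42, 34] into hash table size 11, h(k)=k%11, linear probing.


Insert 29: h=7 -> slot 7
Insert 22: h=0 -> slot 0
Insert 31: h=9 -> slot 9
Insert 42: h=9, 1 probes -> slot 10
Insert 34: h=1 -> slot 1

Table: [22, 34, None, None, None, None, None, 29, None, 31, 42]


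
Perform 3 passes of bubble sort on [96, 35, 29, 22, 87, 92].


Initial: [96, 35, 29, 22, 87, 92]
Pass 1: [35, 29, 22, 87, 92, 96] (5 swaps)
Pass 2: [29, 22, 35, 87, 92, 96] (2 swaps)
Pass 3: [22, 29, 35, 87, 92, 96] (1 swaps)

After 3 passes: [22, 29, 35, 87, 92, 96]


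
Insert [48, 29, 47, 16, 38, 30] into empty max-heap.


Insert 48: [48]
Insert 29: [48, 29]
Insert 47: [48, 29, 47]
Insert 16: [48, 29, 47, 16]
Insert 38: [48, 38, 47, 16, 29]
Insert 30: [48, 38, 47, 16, 29, 30]

Final heap: [48, 38, 47, 16, 29, 30]


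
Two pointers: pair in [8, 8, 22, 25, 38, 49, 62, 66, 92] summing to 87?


lo=0(8)+hi=8(92)=100
lo=0(8)+hi=7(66)=74
lo=1(8)+hi=7(66)=74
lo=2(22)+hi=7(66)=88
lo=2(22)+hi=6(62)=84
lo=3(25)+hi=6(62)=87

Yes: 25+62=87


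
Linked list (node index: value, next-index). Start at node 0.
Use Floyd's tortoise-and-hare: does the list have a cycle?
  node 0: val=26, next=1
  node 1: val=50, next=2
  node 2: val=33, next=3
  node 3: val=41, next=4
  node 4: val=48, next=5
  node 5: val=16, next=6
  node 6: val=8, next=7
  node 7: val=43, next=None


Floyd's tortoise (slow, +1) and hare (fast, +2):
  init: slow=0, fast=0
  step 1: slow=1, fast=2
  step 2: slow=2, fast=4
  step 3: slow=3, fast=6
  step 4: fast 6->7->None, no cycle

Cycle: no


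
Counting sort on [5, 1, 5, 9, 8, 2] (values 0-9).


Input: [5, 1, 5, 9, 8, 2]
Counts: [0, 1, 1, 0, 0, 2, 0, 0, 1, 1]

Sorted: [1, 2, 5, 5, 8, 9]


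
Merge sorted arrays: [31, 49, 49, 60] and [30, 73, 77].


Take 30 from B
Take 31 from A
Take 49 from A
Take 49 from A
Take 60 from A

Merged: [30, 31, 49, 49, 60, 73, 77]


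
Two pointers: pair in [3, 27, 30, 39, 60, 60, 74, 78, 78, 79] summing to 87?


lo=0(3)+hi=9(79)=82
lo=1(27)+hi=9(79)=106
lo=1(27)+hi=8(78)=105
lo=1(27)+hi=7(78)=105
lo=1(27)+hi=6(74)=101
lo=1(27)+hi=5(60)=87

Yes: 27+60=87


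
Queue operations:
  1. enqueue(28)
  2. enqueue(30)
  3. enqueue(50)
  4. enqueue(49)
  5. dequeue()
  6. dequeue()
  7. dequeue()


enqueue(28) -> [28]
enqueue(30) -> [28, 30]
enqueue(50) -> [28, 30, 50]
enqueue(49) -> [28, 30, 50, 49]
dequeue()->28, [30, 50, 49]
dequeue()->30, [50, 49]
dequeue()->50, [49]

Final queue: [49]


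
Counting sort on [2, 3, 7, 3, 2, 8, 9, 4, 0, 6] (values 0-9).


Input: [2, 3, 7, 3, 2, 8, 9, 4, 0, 6]
Counts: [1, 0, 2, 2, 1, 0, 1, 1, 1, 1]

Sorted: [0, 2, 2, 3, 3, 4, 6, 7, 8, 9]


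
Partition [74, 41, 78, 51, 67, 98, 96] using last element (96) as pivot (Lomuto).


Pivot: 96
  74 <= 96: advance i (no swap)
  41 <= 96: advance i (no swap)
  78 <= 96: advance i (no swap)
  51 <= 96: advance i (no swap)
  67 <= 96: advance i (no swap)
Place pivot at 5: [74, 41, 78, 51, 67, 96, 98]

Partitioned: [74, 41, 78, 51, 67, 96, 98]


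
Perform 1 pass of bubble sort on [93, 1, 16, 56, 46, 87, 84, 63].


Initial: [93, 1, 16, 56, 46, 87, 84, 63]
Pass 1: [1, 16, 56, 46, 87, 84, 63, 93] (7 swaps)

After 1 pass: [1, 16, 56, 46, 87, 84, 63, 93]


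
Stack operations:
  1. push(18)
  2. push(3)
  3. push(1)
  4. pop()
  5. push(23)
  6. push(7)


push(18) -> [18]
push(3) -> [18, 3]
push(1) -> [18, 3, 1]
pop()->1, [18, 3]
push(23) -> [18, 3, 23]
push(7) -> [18, 3, 23, 7]

Final stack: [18, 3, 23, 7]


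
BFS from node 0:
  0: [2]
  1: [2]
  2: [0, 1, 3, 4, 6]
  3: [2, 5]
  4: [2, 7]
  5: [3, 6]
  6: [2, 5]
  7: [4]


Visit 0, enqueue [2]
Visit 2, enqueue [1, 3, 4, 6]
Visit 1, enqueue []
Visit 3, enqueue [5]
Visit 4, enqueue [7]
Visit 6, enqueue []
Visit 5, enqueue []
Visit 7, enqueue []

BFS order: [0, 2, 1, 3, 4, 6, 5, 7]


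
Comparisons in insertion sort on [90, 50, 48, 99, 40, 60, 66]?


Algorithm: insertion sort
Input: [90, 50, 48, 99, 40, 60, 66]
Sorted: [40, 48, 50, 60, 66, 90, 99]

14


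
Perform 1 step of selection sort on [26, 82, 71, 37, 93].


Initial: [26, 82, 71, 37, 93]
Step 1: min=26 at 0
  Swap: [26, 82, 71, 37, 93]

After 1 step: [26, 82, 71, 37, 93]


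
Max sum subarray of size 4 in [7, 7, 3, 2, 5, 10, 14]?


[0:4]: 19
[1:5]: 17
[2:6]: 20
[3:7]: 31

Max: 31 at [3:7]


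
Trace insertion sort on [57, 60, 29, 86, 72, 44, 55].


Initial: [57, 60, 29, 86, 72, 44, 55]
Insert 60: [57, 60, 29, 86, 72, 44, 55]
Insert 29: [29, 57, 60, 86, 72, 44, 55]
Insert 86: [29, 57, 60, 86, 72, 44, 55]
Insert 72: [29, 57, 60, 72, 86, 44, 55]
Insert 44: [29, 44, 57, 60, 72, 86, 55]
Insert 55: [29, 44, 55, 57, 60, 72, 86]

Sorted: [29, 44, 55, 57, 60, 72, 86]


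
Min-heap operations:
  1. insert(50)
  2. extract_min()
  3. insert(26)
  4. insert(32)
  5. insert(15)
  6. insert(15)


insert(50) -> [50]
extract_min()->50, []
insert(26) -> [26]
insert(32) -> [26, 32]
insert(15) -> [15, 32, 26]
insert(15) -> [15, 15, 26, 32]

Final heap: [15, 15, 26, 32]


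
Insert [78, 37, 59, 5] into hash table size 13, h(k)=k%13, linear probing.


Insert 78: h=0 -> slot 0
Insert 37: h=11 -> slot 11
Insert 59: h=7 -> slot 7
Insert 5: h=5 -> slot 5

Table: [78, None, None, None, None, 5, None, 59, None, None, None, 37, None]


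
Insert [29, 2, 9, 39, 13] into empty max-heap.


Insert 29: [29]
Insert 2: [29, 2]
Insert 9: [29, 2, 9]
Insert 39: [39, 29, 9, 2]
Insert 13: [39, 29, 9, 2, 13]

Final heap: [39, 29, 9, 2, 13]


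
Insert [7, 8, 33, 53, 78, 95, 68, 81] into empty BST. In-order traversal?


Insert 7: root
Insert 8: R from 7
Insert 33: R from 7 -> R from 8
Insert 53: R from 7 -> R from 8 -> R from 33
Insert 78: R from 7 -> R from 8 -> R from 33 -> R from 53
Insert 95: R from 7 -> R from 8 -> R from 33 -> R from 53 -> R from 78
Insert 68: R from 7 -> R from 8 -> R from 33 -> R from 53 -> L from 78
Insert 81: R from 7 -> R from 8 -> R from 33 -> R from 53 -> R from 78 -> L from 95

In-order: [7, 8, 33, 53, 68, 78, 81, 95]


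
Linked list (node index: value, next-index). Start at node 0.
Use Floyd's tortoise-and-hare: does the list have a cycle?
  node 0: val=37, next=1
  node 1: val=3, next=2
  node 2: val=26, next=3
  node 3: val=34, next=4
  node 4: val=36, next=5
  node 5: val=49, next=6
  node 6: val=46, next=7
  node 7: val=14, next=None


Floyd's tortoise (slow, +1) and hare (fast, +2):
  init: slow=0, fast=0
  step 1: slow=1, fast=2
  step 2: slow=2, fast=4
  step 3: slow=3, fast=6
  step 4: fast 6->7->None, no cycle

Cycle: no


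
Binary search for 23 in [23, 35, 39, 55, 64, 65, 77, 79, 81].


Step 1: lo=0, hi=8, mid=4, val=64
Step 2: lo=0, hi=3, mid=1, val=35
Step 3: lo=0, hi=0, mid=0, val=23

Found at index 0


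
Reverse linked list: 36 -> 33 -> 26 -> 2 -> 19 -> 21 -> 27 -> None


Step 1: curr=36, set curr.next=prev(None) | reversed so far: 36
Step 2: curr=33, set curr.next=prev(36) | reversed so far: 33 -> 36
Step 3: curr=26, set curr.next=prev(33) | reversed so far: 26 -> 33 -> 36
Step 4: curr=2, set curr.next=prev(26) | reversed so far: 2 -> 26 -> 33 -> 36
Step 5: curr=19, set curr.next=prev(2) | reversed so far: 19 -> 2 -> 26 -> 33 -> 36
Step 6: curr=21, set curr.next=prev(19) | reversed so far: 21 -> 19 -> 2 -> 26 -> 33 -> 36
Step 7: curr=27, set curr.next=prev(21) | reversed so far: 27 -> 21 -> 19 -> 2 -> 26 -> 33 -> 36

27 -> 21 -> 19 -> 2 -> 26 -> 33 -> 36 -> None


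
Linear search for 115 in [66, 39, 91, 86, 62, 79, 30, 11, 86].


i=0: 66!=115
i=1: 39!=115
i=2: 91!=115
i=3: 86!=115
i=4: 62!=115
i=5: 79!=115
i=6: 30!=115
i=7: 11!=115
i=8: 86!=115

Not found, 9 comps


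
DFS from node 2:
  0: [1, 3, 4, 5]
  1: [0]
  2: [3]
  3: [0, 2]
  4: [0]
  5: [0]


Visit 2, push [3]
Visit 3, push [0]
Visit 0, push [5, 4, 1]
Visit 1, push []
Visit 4, push []
Visit 5, push []

DFS order: [2, 3, 0, 1, 4, 5]


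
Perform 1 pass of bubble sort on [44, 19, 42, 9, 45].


Initial: [44, 19, 42, 9, 45]
Pass 1: [19, 42, 9, 44, 45] (3 swaps)

After 1 pass: [19, 42, 9, 44, 45]


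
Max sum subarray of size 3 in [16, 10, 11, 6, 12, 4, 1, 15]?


[0:3]: 37
[1:4]: 27
[2:5]: 29
[3:6]: 22
[4:7]: 17
[5:8]: 20

Max: 37 at [0:3]


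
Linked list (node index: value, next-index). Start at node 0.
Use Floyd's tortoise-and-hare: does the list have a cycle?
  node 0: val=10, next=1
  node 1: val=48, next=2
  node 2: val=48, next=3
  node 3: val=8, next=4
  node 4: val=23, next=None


Floyd's tortoise (slow, +1) and hare (fast, +2):
  init: slow=0, fast=0
  step 1: slow=1, fast=2
  step 2: slow=2, fast=4
  step 3: fast -> None, no cycle

Cycle: no


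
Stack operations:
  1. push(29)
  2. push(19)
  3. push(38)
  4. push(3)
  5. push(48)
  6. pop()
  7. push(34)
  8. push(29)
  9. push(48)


push(29) -> [29]
push(19) -> [29, 19]
push(38) -> [29, 19, 38]
push(3) -> [29, 19, 38, 3]
push(48) -> [29, 19, 38, 3, 48]
pop()->48, [29, 19, 38, 3]
push(34) -> [29, 19, 38, 3, 34]
push(29) -> [29, 19, 38, 3, 34, 29]
push(48) -> [29, 19, 38, 3, 34, 29, 48]

Final stack: [29, 19, 38, 3, 34, 29, 48]


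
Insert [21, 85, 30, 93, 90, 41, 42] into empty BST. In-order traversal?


Insert 21: root
Insert 85: R from 21
Insert 30: R from 21 -> L from 85
Insert 93: R from 21 -> R from 85
Insert 90: R from 21 -> R from 85 -> L from 93
Insert 41: R from 21 -> L from 85 -> R from 30
Insert 42: R from 21 -> L from 85 -> R from 30 -> R from 41

In-order: [21, 30, 41, 42, 85, 90, 93]


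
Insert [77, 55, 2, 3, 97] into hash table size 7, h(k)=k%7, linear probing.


Insert 77: h=0 -> slot 0
Insert 55: h=6 -> slot 6
Insert 2: h=2 -> slot 2
Insert 3: h=3 -> slot 3
Insert 97: h=6, 2 probes -> slot 1

Table: [77, 97, 2, 3, None, None, 55]


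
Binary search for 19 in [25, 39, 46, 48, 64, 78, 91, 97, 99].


Step 1: lo=0, hi=8, mid=4, val=64
Step 2: lo=0, hi=3, mid=1, val=39
Step 3: lo=0, hi=0, mid=0, val=25

Not found


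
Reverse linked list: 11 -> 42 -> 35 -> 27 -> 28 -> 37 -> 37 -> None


Step 1: curr=11, set curr.next=prev(None) | reversed so far: 11
Step 2: curr=42, set curr.next=prev(11) | reversed so far: 42 -> 11
Step 3: curr=35, set curr.next=prev(42) | reversed so far: 35 -> 42 -> 11
Step 4: curr=27, set curr.next=prev(35) | reversed so far: 27 -> 35 -> 42 -> 11
Step 5: curr=28, set curr.next=prev(27) | reversed so far: 28 -> 27 -> 35 -> 42 -> 11
Step 6: curr=37, set curr.next=prev(28) | reversed so far: 37 -> 28 -> 27 -> 35 -> 42 -> 11
Step 7: curr=37, set curr.next=prev(37) | reversed so far: 37 -> 37 -> 28 -> 27 -> 35 -> 42 -> 11

37 -> 37 -> 28 -> 27 -> 35 -> 42 -> 11 -> None


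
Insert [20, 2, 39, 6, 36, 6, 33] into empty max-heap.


Insert 20: [20]
Insert 2: [20, 2]
Insert 39: [39, 2, 20]
Insert 6: [39, 6, 20, 2]
Insert 36: [39, 36, 20, 2, 6]
Insert 6: [39, 36, 20, 2, 6, 6]
Insert 33: [39, 36, 33, 2, 6, 6, 20]

Final heap: [39, 36, 33, 2, 6, 6, 20]


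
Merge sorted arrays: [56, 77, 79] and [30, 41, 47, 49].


Take 30 from B
Take 41 from B
Take 47 from B
Take 49 from B

Merged: [30, 41, 47, 49, 56, 77, 79]


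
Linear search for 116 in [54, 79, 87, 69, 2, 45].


i=0: 54!=116
i=1: 79!=116
i=2: 87!=116
i=3: 69!=116
i=4: 2!=116
i=5: 45!=116

Not found, 6 comps


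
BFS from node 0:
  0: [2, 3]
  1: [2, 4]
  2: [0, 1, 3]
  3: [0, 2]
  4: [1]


Visit 0, enqueue [2, 3]
Visit 2, enqueue [1]
Visit 3, enqueue []
Visit 1, enqueue [4]
Visit 4, enqueue []

BFS order: [0, 2, 3, 1, 4]


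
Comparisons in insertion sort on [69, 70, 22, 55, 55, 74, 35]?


Algorithm: insertion sort
Input: [69, 70, 22, 55, 55, 74, 35]
Sorted: [22, 35, 55, 55, 69, 70, 74]

16


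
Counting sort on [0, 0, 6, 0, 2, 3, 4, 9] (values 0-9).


Input: [0, 0, 6, 0, 2, 3, 4, 9]
Counts: [3, 0, 1, 1, 1, 0, 1, 0, 0, 1]

Sorted: [0, 0, 0, 2, 3, 4, 6, 9]


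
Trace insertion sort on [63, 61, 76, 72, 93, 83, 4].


Initial: [63, 61, 76, 72, 93, 83, 4]
Insert 61: [61, 63, 76, 72, 93, 83, 4]
Insert 76: [61, 63, 76, 72, 93, 83, 4]
Insert 72: [61, 63, 72, 76, 93, 83, 4]
Insert 93: [61, 63, 72, 76, 93, 83, 4]
Insert 83: [61, 63, 72, 76, 83, 93, 4]
Insert 4: [4, 61, 63, 72, 76, 83, 93]

Sorted: [4, 61, 63, 72, 76, 83, 93]


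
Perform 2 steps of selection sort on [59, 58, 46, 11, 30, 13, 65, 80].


Initial: [59, 58, 46, 11, 30, 13, 65, 80]
Step 1: min=11 at 3
  Swap: [11, 58, 46, 59, 30, 13, 65, 80]
Step 2: min=13 at 5
  Swap: [11, 13, 46, 59, 30, 58, 65, 80]

After 2 steps: [11, 13, 46, 59, 30, 58, 65, 80]


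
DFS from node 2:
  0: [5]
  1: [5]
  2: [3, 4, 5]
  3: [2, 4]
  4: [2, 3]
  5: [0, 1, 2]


Visit 2, push [5, 4, 3]
Visit 3, push [4]
Visit 4, push []
Visit 5, push [1, 0]
Visit 0, push []
Visit 1, push []

DFS order: [2, 3, 4, 5, 0, 1]


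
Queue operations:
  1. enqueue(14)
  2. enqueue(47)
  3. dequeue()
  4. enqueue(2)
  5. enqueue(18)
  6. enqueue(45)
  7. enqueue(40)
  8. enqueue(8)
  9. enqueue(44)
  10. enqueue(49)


enqueue(14) -> [14]
enqueue(47) -> [14, 47]
dequeue()->14, [47]
enqueue(2) -> [47, 2]
enqueue(18) -> [47, 2, 18]
enqueue(45) -> [47, 2, 18, 45]
enqueue(40) -> [47, 2, 18, 45, 40]
enqueue(8) -> [47, 2, 18, 45, 40, 8]
enqueue(44) -> [47, 2, 18, 45, 40, 8, 44]
enqueue(49) -> [47, 2, 18, 45, 40, 8, 44, 49]

Final queue: [47, 2, 18, 45, 40, 8, 44, 49]


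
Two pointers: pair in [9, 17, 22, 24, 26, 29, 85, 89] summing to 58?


lo=0(9)+hi=7(89)=98
lo=0(9)+hi=6(85)=94
lo=0(9)+hi=5(29)=38
lo=1(17)+hi=5(29)=46
lo=2(22)+hi=5(29)=51
lo=3(24)+hi=5(29)=53
lo=4(26)+hi=5(29)=55

No pair found


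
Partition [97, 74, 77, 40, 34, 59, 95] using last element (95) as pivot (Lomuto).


Pivot: 95
  74 <= 95: swap -> [74, 97, 77, 40, 34, 59, 95]
  77 <= 95: swap -> [74, 77, 97, 40, 34, 59, 95]
  40 <= 95: swap -> [74, 77, 40, 97, 34, 59, 95]
  34 <= 95: swap -> [74, 77, 40, 34, 97, 59, 95]
  59 <= 95: swap -> [74, 77, 40, 34, 59, 97, 95]
Place pivot at 5: [74, 77, 40, 34, 59, 95, 97]

Partitioned: [74, 77, 40, 34, 59, 95, 97]


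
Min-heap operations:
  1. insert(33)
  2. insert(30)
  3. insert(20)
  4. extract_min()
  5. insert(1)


insert(33) -> [33]
insert(30) -> [30, 33]
insert(20) -> [20, 33, 30]
extract_min()->20, [30, 33]
insert(1) -> [1, 33, 30]

Final heap: [1, 33, 30]


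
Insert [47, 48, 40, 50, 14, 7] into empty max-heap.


Insert 47: [47]
Insert 48: [48, 47]
Insert 40: [48, 47, 40]
Insert 50: [50, 48, 40, 47]
Insert 14: [50, 48, 40, 47, 14]
Insert 7: [50, 48, 40, 47, 14, 7]

Final heap: [50, 48, 40, 47, 14, 7]


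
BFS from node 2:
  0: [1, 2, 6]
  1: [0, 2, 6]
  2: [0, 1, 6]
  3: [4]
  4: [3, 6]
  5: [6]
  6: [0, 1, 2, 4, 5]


Visit 2, enqueue [0, 1, 6]
Visit 0, enqueue []
Visit 1, enqueue []
Visit 6, enqueue [4, 5]
Visit 4, enqueue [3]
Visit 5, enqueue []
Visit 3, enqueue []

BFS order: [2, 0, 1, 6, 4, 5, 3]


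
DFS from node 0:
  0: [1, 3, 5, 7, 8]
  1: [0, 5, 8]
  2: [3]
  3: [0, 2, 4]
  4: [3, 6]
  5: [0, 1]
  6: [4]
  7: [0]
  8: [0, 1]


Visit 0, push [8, 7, 5, 3, 1]
Visit 1, push [8, 5]
Visit 5, push []
Visit 8, push []
Visit 3, push [4, 2]
Visit 2, push []
Visit 4, push [6]
Visit 6, push []
Visit 7, push []

DFS order: [0, 1, 5, 8, 3, 2, 4, 6, 7]


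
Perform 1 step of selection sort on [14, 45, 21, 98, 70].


Initial: [14, 45, 21, 98, 70]
Step 1: min=14 at 0
  Swap: [14, 45, 21, 98, 70]

After 1 step: [14, 45, 21, 98, 70]


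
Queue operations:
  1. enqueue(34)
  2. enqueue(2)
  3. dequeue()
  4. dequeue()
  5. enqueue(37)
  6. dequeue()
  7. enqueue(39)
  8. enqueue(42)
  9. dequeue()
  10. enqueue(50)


enqueue(34) -> [34]
enqueue(2) -> [34, 2]
dequeue()->34, [2]
dequeue()->2, []
enqueue(37) -> [37]
dequeue()->37, []
enqueue(39) -> [39]
enqueue(42) -> [39, 42]
dequeue()->39, [42]
enqueue(50) -> [42, 50]

Final queue: [42, 50]


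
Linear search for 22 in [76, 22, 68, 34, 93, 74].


i=0: 76!=22
i=1: 22==22 found!

Found at 1, 2 comps


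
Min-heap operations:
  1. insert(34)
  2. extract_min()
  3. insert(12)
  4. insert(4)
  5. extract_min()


insert(34) -> [34]
extract_min()->34, []
insert(12) -> [12]
insert(4) -> [4, 12]
extract_min()->4, [12]

Final heap: [12]


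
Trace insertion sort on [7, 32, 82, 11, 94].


Initial: [7, 32, 82, 11, 94]
Insert 32: [7, 32, 82, 11, 94]
Insert 82: [7, 32, 82, 11, 94]
Insert 11: [7, 11, 32, 82, 94]
Insert 94: [7, 11, 32, 82, 94]

Sorted: [7, 11, 32, 82, 94]


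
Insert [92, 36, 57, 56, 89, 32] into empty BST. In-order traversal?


Insert 92: root
Insert 36: L from 92
Insert 57: L from 92 -> R from 36
Insert 56: L from 92 -> R from 36 -> L from 57
Insert 89: L from 92 -> R from 36 -> R from 57
Insert 32: L from 92 -> L from 36

In-order: [32, 36, 56, 57, 89, 92]


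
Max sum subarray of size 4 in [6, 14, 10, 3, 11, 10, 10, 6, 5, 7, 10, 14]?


[0:4]: 33
[1:5]: 38
[2:6]: 34
[3:7]: 34
[4:8]: 37
[5:9]: 31
[6:10]: 28
[7:11]: 28
[8:12]: 36

Max: 38 at [1:5]


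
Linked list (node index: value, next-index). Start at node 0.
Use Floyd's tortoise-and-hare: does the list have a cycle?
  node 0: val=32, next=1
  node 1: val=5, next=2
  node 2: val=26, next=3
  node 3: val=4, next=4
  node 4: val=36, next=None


Floyd's tortoise (slow, +1) and hare (fast, +2):
  init: slow=0, fast=0
  step 1: slow=1, fast=2
  step 2: slow=2, fast=4
  step 3: fast -> None, no cycle

Cycle: no


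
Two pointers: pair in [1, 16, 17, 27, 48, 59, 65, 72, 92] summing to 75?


lo=0(1)+hi=8(92)=93
lo=0(1)+hi=7(72)=73
lo=1(16)+hi=7(72)=88
lo=1(16)+hi=6(65)=81
lo=1(16)+hi=5(59)=75

Yes: 16+59=75


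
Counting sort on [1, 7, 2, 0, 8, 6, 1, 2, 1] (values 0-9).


Input: [1, 7, 2, 0, 8, 6, 1, 2, 1]
Counts: [1, 3, 2, 0, 0, 0, 1, 1, 1, 0]

Sorted: [0, 1, 1, 1, 2, 2, 6, 7, 8]


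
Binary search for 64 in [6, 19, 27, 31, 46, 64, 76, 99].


Step 1: lo=0, hi=7, mid=3, val=31
Step 2: lo=4, hi=7, mid=5, val=64

Found at index 5


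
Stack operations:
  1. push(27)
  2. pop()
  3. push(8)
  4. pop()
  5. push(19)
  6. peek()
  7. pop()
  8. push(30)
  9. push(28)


push(27) -> [27]
pop()->27, []
push(8) -> [8]
pop()->8, []
push(19) -> [19]
peek()->19
pop()->19, []
push(30) -> [30]
push(28) -> [30, 28]

Final stack: [30, 28]


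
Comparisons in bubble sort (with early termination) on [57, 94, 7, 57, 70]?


Algorithm: bubble sort (with early termination)
Input: [57, 94, 7, 57, 70]
Sorted: [7, 57, 57, 70, 94]

9


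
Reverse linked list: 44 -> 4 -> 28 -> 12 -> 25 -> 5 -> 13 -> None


Step 1: curr=44, set curr.next=prev(None) | reversed so far: 44
Step 2: curr=4, set curr.next=prev(44) | reversed so far: 4 -> 44
Step 3: curr=28, set curr.next=prev(4) | reversed so far: 28 -> 4 -> 44
Step 4: curr=12, set curr.next=prev(28) | reversed so far: 12 -> 28 -> 4 -> 44
Step 5: curr=25, set curr.next=prev(12) | reversed so far: 25 -> 12 -> 28 -> 4 -> 44
Step 6: curr=5, set curr.next=prev(25) | reversed so far: 5 -> 25 -> 12 -> 28 -> 4 -> 44
Step 7: curr=13, set curr.next=prev(5) | reversed so far: 13 -> 5 -> 25 -> 12 -> 28 -> 4 -> 44

13 -> 5 -> 25 -> 12 -> 28 -> 4 -> 44 -> None


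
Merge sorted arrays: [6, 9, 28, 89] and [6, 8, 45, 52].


Take 6 from A
Take 6 from B
Take 8 from B
Take 9 from A
Take 28 from A
Take 45 from B
Take 52 from B

Merged: [6, 6, 8, 9, 28, 45, 52, 89]


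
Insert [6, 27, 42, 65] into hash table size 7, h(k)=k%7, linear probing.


Insert 6: h=6 -> slot 6
Insert 27: h=6, 1 probes -> slot 0
Insert 42: h=0, 1 probes -> slot 1
Insert 65: h=2 -> slot 2

Table: [27, 42, 65, None, None, None, 6]


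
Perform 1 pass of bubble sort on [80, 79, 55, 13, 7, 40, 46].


Initial: [80, 79, 55, 13, 7, 40, 46]
Pass 1: [79, 55, 13, 7, 40, 46, 80] (6 swaps)

After 1 pass: [79, 55, 13, 7, 40, 46, 80]


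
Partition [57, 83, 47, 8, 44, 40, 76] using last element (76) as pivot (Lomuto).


Pivot: 76
  57 <= 76: advance i (no swap)
  47 <= 76: swap -> [57, 47, 83, 8, 44, 40, 76]
  8 <= 76: swap -> [57, 47, 8, 83, 44, 40, 76]
  44 <= 76: swap -> [57, 47, 8, 44, 83, 40, 76]
  40 <= 76: swap -> [57, 47, 8, 44, 40, 83, 76]
Place pivot at 5: [57, 47, 8, 44, 40, 76, 83]

Partitioned: [57, 47, 8, 44, 40, 76, 83]


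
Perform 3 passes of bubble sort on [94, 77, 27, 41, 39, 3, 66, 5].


Initial: [94, 77, 27, 41, 39, 3, 66, 5]
Pass 1: [77, 27, 41, 39, 3, 66, 5, 94] (7 swaps)
Pass 2: [27, 41, 39, 3, 66, 5, 77, 94] (6 swaps)
Pass 3: [27, 39, 3, 41, 5, 66, 77, 94] (3 swaps)

After 3 passes: [27, 39, 3, 41, 5, 66, 77, 94]


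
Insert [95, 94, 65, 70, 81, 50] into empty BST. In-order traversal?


Insert 95: root
Insert 94: L from 95
Insert 65: L from 95 -> L from 94
Insert 70: L from 95 -> L from 94 -> R from 65
Insert 81: L from 95 -> L from 94 -> R from 65 -> R from 70
Insert 50: L from 95 -> L from 94 -> L from 65

In-order: [50, 65, 70, 81, 94, 95]


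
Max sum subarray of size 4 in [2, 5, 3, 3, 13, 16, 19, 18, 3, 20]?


[0:4]: 13
[1:5]: 24
[2:6]: 35
[3:7]: 51
[4:8]: 66
[5:9]: 56
[6:10]: 60

Max: 66 at [4:8]


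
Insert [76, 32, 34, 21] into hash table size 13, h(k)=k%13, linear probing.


Insert 76: h=11 -> slot 11
Insert 32: h=6 -> slot 6
Insert 34: h=8 -> slot 8
Insert 21: h=8, 1 probes -> slot 9

Table: [None, None, None, None, None, None, 32, None, 34, 21, None, 76, None]


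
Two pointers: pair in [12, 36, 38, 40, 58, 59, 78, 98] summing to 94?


lo=0(12)+hi=7(98)=110
lo=0(12)+hi=6(78)=90
lo=1(36)+hi=6(78)=114
lo=1(36)+hi=5(59)=95
lo=1(36)+hi=4(58)=94

Yes: 36+58=94


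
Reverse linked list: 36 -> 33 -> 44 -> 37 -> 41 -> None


Step 1: curr=36, set curr.next=prev(None) | reversed so far: 36
Step 2: curr=33, set curr.next=prev(36) | reversed so far: 33 -> 36
Step 3: curr=44, set curr.next=prev(33) | reversed so far: 44 -> 33 -> 36
Step 4: curr=37, set curr.next=prev(44) | reversed so far: 37 -> 44 -> 33 -> 36
Step 5: curr=41, set curr.next=prev(37) | reversed so far: 41 -> 37 -> 44 -> 33 -> 36

41 -> 37 -> 44 -> 33 -> 36 -> None


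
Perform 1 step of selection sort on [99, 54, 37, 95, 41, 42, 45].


Initial: [99, 54, 37, 95, 41, 42, 45]
Step 1: min=37 at 2
  Swap: [37, 54, 99, 95, 41, 42, 45]

After 1 step: [37, 54, 99, 95, 41, 42, 45]


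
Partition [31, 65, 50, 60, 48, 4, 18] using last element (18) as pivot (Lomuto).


Pivot: 18
  4 <= 18: swap -> [4, 65, 50, 60, 48, 31, 18]
Place pivot at 1: [4, 18, 50, 60, 48, 31, 65]

Partitioned: [4, 18, 50, 60, 48, 31, 65]


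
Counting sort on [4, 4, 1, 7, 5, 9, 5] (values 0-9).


Input: [4, 4, 1, 7, 5, 9, 5]
Counts: [0, 1, 0, 0, 2, 2, 0, 1, 0, 1]

Sorted: [1, 4, 4, 5, 5, 7, 9]


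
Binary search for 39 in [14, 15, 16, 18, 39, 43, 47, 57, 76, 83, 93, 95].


Step 1: lo=0, hi=11, mid=5, val=43
Step 2: lo=0, hi=4, mid=2, val=16
Step 3: lo=3, hi=4, mid=3, val=18
Step 4: lo=4, hi=4, mid=4, val=39

Found at index 4


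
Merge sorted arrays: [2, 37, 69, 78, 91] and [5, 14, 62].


Take 2 from A
Take 5 from B
Take 14 from B
Take 37 from A
Take 62 from B

Merged: [2, 5, 14, 37, 62, 69, 78, 91]


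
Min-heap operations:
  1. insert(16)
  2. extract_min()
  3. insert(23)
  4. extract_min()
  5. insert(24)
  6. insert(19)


insert(16) -> [16]
extract_min()->16, []
insert(23) -> [23]
extract_min()->23, []
insert(24) -> [24]
insert(19) -> [19, 24]

Final heap: [19, 24]


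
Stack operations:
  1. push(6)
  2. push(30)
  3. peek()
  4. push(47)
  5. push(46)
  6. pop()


push(6) -> [6]
push(30) -> [6, 30]
peek()->30
push(47) -> [6, 30, 47]
push(46) -> [6, 30, 47, 46]
pop()->46, [6, 30, 47]

Final stack: [6, 30, 47]


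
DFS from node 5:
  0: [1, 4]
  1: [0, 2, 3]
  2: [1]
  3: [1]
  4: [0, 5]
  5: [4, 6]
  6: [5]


Visit 5, push [6, 4]
Visit 4, push [0]
Visit 0, push [1]
Visit 1, push [3, 2]
Visit 2, push []
Visit 3, push []
Visit 6, push []

DFS order: [5, 4, 0, 1, 2, 3, 6]


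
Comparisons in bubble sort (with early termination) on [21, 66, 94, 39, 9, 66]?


Algorithm: bubble sort (with early termination)
Input: [21, 66, 94, 39, 9, 66]
Sorted: [9, 21, 39, 66, 66, 94]

15


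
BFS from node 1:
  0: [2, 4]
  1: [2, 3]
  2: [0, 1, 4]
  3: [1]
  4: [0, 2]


Visit 1, enqueue [2, 3]
Visit 2, enqueue [0, 4]
Visit 3, enqueue []
Visit 0, enqueue []
Visit 4, enqueue []

BFS order: [1, 2, 3, 0, 4]


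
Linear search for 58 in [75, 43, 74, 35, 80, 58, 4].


i=0: 75!=58
i=1: 43!=58
i=2: 74!=58
i=3: 35!=58
i=4: 80!=58
i=5: 58==58 found!

Found at 5, 6 comps


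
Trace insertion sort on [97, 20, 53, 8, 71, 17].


Initial: [97, 20, 53, 8, 71, 17]
Insert 20: [20, 97, 53, 8, 71, 17]
Insert 53: [20, 53, 97, 8, 71, 17]
Insert 8: [8, 20, 53, 97, 71, 17]
Insert 71: [8, 20, 53, 71, 97, 17]
Insert 17: [8, 17, 20, 53, 71, 97]

Sorted: [8, 17, 20, 53, 71, 97]


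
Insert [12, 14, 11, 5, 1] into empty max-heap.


Insert 12: [12]
Insert 14: [14, 12]
Insert 11: [14, 12, 11]
Insert 5: [14, 12, 11, 5]
Insert 1: [14, 12, 11, 5, 1]

Final heap: [14, 12, 11, 5, 1]


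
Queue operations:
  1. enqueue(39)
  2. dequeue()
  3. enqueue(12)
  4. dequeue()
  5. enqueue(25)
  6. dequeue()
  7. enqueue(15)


enqueue(39) -> [39]
dequeue()->39, []
enqueue(12) -> [12]
dequeue()->12, []
enqueue(25) -> [25]
dequeue()->25, []
enqueue(15) -> [15]

Final queue: [15]


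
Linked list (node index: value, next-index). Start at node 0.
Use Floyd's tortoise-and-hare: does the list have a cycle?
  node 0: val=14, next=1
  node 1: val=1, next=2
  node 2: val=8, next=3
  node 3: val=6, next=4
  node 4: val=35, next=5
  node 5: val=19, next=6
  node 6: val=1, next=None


Floyd's tortoise (slow, +1) and hare (fast, +2):
  init: slow=0, fast=0
  step 1: slow=1, fast=2
  step 2: slow=2, fast=4
  step 3: slow=3, fast=6
  step 4: fast -> None, no cycle

Cycle: no


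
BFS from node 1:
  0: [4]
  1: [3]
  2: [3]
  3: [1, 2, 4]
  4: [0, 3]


Visit 1, enqueue [3]
Visit 3, enqueue [2, 4]
Visit 2, enqueue []
Visit 4, enqueue [0]
Visit 0, enqueue []

BFS order: [1, 3, 2, 4, 0]


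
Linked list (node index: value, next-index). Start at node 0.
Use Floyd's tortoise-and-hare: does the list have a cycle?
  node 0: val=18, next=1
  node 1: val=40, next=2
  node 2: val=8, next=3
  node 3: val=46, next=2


Floyd's tortoise (slow, +1) and hare (fast, +2):
  init: slow=0, fast=0
  step 1: slow=1, fast=2
  step 2: slow=2, fast=2
  slow == fast at node 2: cycle detected

Cycle: yes


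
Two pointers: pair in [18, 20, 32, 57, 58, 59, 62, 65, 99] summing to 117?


lo=0(18)+hi=8(99)=117

Yes: 18+99=117


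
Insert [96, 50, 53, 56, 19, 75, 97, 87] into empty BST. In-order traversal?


Insert 96: root
Insert 50: L from 96
Insert 53: L from 96 -> R from 50
Insert 56: L from 96 -> R from 50 -> R from 53
Insert 19: L from 96 -> L from 50
Insert 75: L from 96 -> R from 50 -> R from 53 -> R from 56
Insert 97: R from 96
Insert 87: L from 96 -> R from 50 -> R from 53 -> R from 56 -> R from 75

In-order: [19, 50, 53, 56, 75, 87, 96, 97]


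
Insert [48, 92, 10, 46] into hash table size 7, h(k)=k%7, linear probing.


Insert 48: h=6 -> slot 6
Insert 92: h=1 -> slot 1
Insert 10: h=3 -> slot 3
Insert 46: h=4 -> slot 4

Table: [None, 92, None, 10, 46, None, 48]


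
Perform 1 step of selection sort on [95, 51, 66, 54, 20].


Initial: [95, 51, 66, 54, 20]
Step 1: min=20 at 4
  Swap: [20, 51, 66, 54, 95]

After 1 step: [20, 51, 66, 54, 95]


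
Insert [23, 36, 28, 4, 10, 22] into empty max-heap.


Insert 23: [23]
Insert 36: [36, 23]
Insert 28: [36, 23, 28]
Insert 4: [36, 23, 28, 4]
Insert 10: [36, 23, 28, 4, 10]
Insert 22: [36, 23, 28, 4, 10, 22]

Final heap: [36, 23, 28, 4, 10, 22]


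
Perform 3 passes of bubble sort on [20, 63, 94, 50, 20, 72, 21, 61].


Initial: [20, 63, 94, 50, 20, 72, 21, 61]
Pass 1: [20, 63, 50, 20, 72, 21, 61, 94] (5 swaps)
Pass 2: [20, 50, 20, 63, 21, 61, 72, 94] (4 swaps)
Pass 3: [20, 20, 50, 21, 61, 63, 72, 94] (3 swaps)

After 3 passes: [20, 20, 50, 21, 61, 63, 72, 94]


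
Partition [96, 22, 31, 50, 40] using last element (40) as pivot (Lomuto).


Pivot: 40
  22 <= 40: swap -> [22, 96, 31, 50, 40]
  31 <= 40: swap -> [22, 31, 96, 50, 40]
Place pivot at 2: [22, 31, 40, 50, 96]

Partitioned: [22, 31, 40, 50, 96]


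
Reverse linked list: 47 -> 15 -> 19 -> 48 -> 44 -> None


Step 1: curr=47, set curr.next=prev(None) | reversed so far: 47
Step 2: curr=15, set curr.next=prev(47) | reversed so far: 15 -> 47
Step 3: curr=19, set curr.next=prev(15) | reversed so far: 19 -> 15 -> 47
Step 4: curr=48, set curr.next=prev(19) | reversed so far: 48 -> 19 -> 15 -> 47
Step 5: curr=44, set curr.next=prev(48) | reversed so far: 44 -> 48 -> 19 -> 15 -> 47

44 -> 48 -> 19 -> 15 -> 47 -> None


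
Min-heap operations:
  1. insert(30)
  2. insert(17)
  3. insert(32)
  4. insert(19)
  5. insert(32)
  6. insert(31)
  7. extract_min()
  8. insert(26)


insert(30) -> [30]
insert(17) -> [17, 30]
insert(32) -> [17, 30, 32]
insert(19) -> [17, 19, 32, 30]
insert(32) -> [17, 19, 32, 30, 32]
insert(31) -> [17, 19, 31, 30, 32, 32]
extract_min()->17, [19, 30, 31, 32, 32]
insert(26) -> [19, 30, 26, 32, 32, 31]

Final heap: [19, 30, 26, 32, 32, 31]


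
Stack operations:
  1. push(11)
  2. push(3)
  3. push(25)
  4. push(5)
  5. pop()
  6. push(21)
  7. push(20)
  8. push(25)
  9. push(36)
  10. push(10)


push(11) -> [11]
push(3) -> [11, 3]
push(25) -> [11, 3, 25]
push(5) -> [11, 3, 25, 5]
pop()->5, [11, 3, 25]
push(21) -> [11, 3, 25, 21]
push(20) -> [11, 3, 25, 21, 20]
push(25) -> [11, 3, 25, 21, 20, 25]
push(36) -> [11, 3, 25, 21, 20, 25, 36]
push(10) -> [11, 3, 25, 21, 20, 25, 36, 10]

Final stack: [11, 3, 25, 21, 20, 25, 36, 10]


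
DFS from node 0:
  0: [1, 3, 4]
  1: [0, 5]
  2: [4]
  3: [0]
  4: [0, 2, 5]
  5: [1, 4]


Visit 0, push [4, 3, 1]
Visit 1, push [5]
Visit 5, push [4]
Visit 4, push [2]
Visit 2, push []
Visit 3, push []

DFS order: [0, 1, 5, 4, 2, 3]


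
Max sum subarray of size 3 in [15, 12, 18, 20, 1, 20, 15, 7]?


[0:3]: 45
[1:4]: 50
[2:5]: 39
[3:6]: 41
[4:7]: 36
[5:8]: 42

Max: 50 at [1:4]


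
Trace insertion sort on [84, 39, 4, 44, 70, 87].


Initial: [84, 39, 4, 44, 70, 87]
Insert 39: [39, 84, 4, 44, 70, 87]
Insert 4: [4, 39, 84, 44, 70, 87]
Insert 44: [4, 39, 44, 84, 70, 87]
Insert 70: [4, 39, 44, 70, 84, 87]
Insert 87: [4, 39, 44, 70, 84, 87]

Sorted: [4, 39, 44, 70, 84, 87]


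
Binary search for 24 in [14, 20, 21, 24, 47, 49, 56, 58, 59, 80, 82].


Step 1: lo=0, hi=10, mid=5, val=49
Step 2: lo=0, hi=4, mid=2, val=21
Step 3: lo=3, hi=4, mid=3, val=24

Found at index 3


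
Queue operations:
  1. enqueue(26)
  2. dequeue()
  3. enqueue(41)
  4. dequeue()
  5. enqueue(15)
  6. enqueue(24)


enqueue(26) -> [26]
dequeue()->26, []
enqueue(41) -> [41]
dequeue()->41, []
enqueue(15) -> [15]
enqueue(24) -> [15, 24]

Final queue: [15, 24]


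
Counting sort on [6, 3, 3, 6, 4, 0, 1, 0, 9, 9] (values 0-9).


Input: [6, 3, 3, 6, 4, 0, 1, 0, 9, 9]
Counts: [2, 1, 0, 2, 1, 0, 2, 0, 0, 2]

Sorted: [0, 0, 1, 3, 3, 4, 6, 6, 9, 9]


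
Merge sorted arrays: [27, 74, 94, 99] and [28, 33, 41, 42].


Take 27 from A
Take 28 from B
Take 33 from B
Take 41 from B
Take 42 from B

Merged: [27, 28, 33, 41, 42, 74, 94, 99]


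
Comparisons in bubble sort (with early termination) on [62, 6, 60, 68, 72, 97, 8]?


Algorithm: bubble sort (with early termination)
Input: [62, 6, 60, 68, 72, 97, 8]
Sorted: [6, 8, 60, 62, 68, 72, 97]

21


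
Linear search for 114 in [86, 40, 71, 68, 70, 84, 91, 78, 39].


i=0: 86!=114
i=1: 40!=114
i=2: 71!=114
i=3: 68!=114
i=4: 70!=114
i=5: 84!=114
i=6: 91!=114
i=7: 78!=114
i=8: 39!=114

Not found, 9 comps


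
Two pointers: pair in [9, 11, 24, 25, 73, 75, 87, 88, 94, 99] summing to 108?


lo=0(9)+hi=9(99)=108

Yes: 9+99=108


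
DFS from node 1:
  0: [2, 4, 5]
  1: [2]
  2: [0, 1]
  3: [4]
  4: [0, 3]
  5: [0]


Visit 1, push [2]
Visit 2, push [0]
Visit 0, push [5, 4]
Visit 4, push [3]
Visit 3, push []
Visit 5, push []

DFS order: [1, 2, 0, 4, 3, 5]


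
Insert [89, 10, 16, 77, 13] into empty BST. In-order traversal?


Insert 89: root
Insert 10: L from 89
Insert 16: L from 89 -> R from 10
Insert 77: L from 89 -> R from 10 -> R from 16
Insert 13: L from 89 -> R from 10 -> L from 16

In-order: [10, 13, 16, 77, 89]


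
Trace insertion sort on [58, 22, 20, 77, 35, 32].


Initial: [58, 22, 20, 77, 35, 32]
Insert 22: [22, 58, 20, 77, 35, 32]
Insert 20: [20, 22, 58, 77, 35, 32]
Insert 77: [20, 22, 58, 77, 35, 32]
Insert 35: [20, 22, 35, 58, 77, 32]
Insert 32: [20, 22, 32, 35, 58, 77]

Sorted: [20, 22, 32, 35, 58, 77]


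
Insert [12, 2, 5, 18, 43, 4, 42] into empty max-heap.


Insert 12: [12]
Insert 2: [12, 2]
Insert 5: [12, 2, 5]
Insert 18: [18, 12, 5, 2]
Insert 43: [43, 18, 5, 2, 12]
Insert 4: [43, 18, 5, 2, 12, 4]
Insert 42: [43, 18, 42, 2, 12, 4, 5]

Final heap: [43, 18, 42, 2, 12, 4, 5]


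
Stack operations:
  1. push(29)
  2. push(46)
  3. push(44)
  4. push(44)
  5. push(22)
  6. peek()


push(29) -> [29]
push(46) -> [29, 46]
push(44) -> [29, 46, 44]
push(44) -> [29, 46, 44, 44]
push(22) -> [29, 46, 44, 44, 22]
peek()->22

Final stack: [29, 46, 44, 44, 22]


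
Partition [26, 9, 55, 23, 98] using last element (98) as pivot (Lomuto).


Pivot: 98
  26 <= 98: advance i (no swap)
  9 <= 98: advance i (no swap)
  55 <= 98: advance i (no swap)
  23 <= 98: advance i (no swap)
Place pivot at 4: [26, 9, 55, 23, 98]

Partitioned: [26, 9, 55, 23, 98]


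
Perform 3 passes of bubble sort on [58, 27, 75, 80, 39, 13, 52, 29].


Initial: [58, 27, 75, 80, 39, 13, 52, 29]
Pass 1: [27, 58, 75, 39, 13, 52, 29, 80] (5 swaps)
Pass 2: [27, 58, 39, 13, 52, 29, 75, 80] (4 swaps)
Pass 3: [27, 39, 13, 52, 29, 58, 75, 80] (4 swaps)

After 3 passes: [27, 39, 13, 52, 29, 58, 75, 80]


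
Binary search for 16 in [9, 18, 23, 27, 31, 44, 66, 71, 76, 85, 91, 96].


Step 1: lo=0, hi=11, mid=5, val=44
Step 2: lo=0, hi=4, mid=2, val=23
Step 3: lo=0, hi=1, mid=0, val=9
Step 4: lo=1, hi=1, mid=1, val=18

Not found


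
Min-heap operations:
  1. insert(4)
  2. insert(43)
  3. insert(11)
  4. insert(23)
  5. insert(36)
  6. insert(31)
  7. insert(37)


insert(4) -> [4]
insert(43) -> [4, 43]
insert(11) -> [4, 43, 11]
insert(23) -> [4, 23, 11, 43]
insert(36) -> [4, 23, 11, 43, 36]
insert(31) -> [4, 23, 11, 43, 36, 31]
insert(37) -> [4, 23, 11, 43, 36, 31, 37]

Final heap: [4, 23, 11, 43, 36, 31, 37]


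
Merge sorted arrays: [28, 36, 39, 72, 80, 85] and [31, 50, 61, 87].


Take 28 from A
Take 31 from B
Take 36 from A
Take 39 from A
Take 50 from B
Take 61 from B
Take 72 from A
Take 80 from A
Take 85 from A

Merged: [28, 31, 36, 39, 50, 61, 72, 80, 85, 87]


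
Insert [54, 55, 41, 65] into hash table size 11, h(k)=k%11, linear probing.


Insert 54: h=10 -> slot 10
Insert 55: h=0 -> slot 0
Insert 41: h=8 -> slot 8
Insert 65: h=10, 2 probes -> slot 1

Table: [55, 65, None, None, None, None, None, None, 41, None, 54]


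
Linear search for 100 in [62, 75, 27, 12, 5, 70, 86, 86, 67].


i=0: 62!=100
i=1: 75!=100
i=2: 27!=100
i=3: 12!=100
i=4: 5!=100
i=5: 70!=100
i=6: 86!=100
i=7: 86!=100
i=8: 67!=100

Not found, 9 comps


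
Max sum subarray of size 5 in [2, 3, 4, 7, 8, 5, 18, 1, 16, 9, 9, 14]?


[0:5]: 24
[1:6]: 27
[2:7]: 42
[3:8]: 39
[4:9]: 48
[5:10]: 49
[6:11]: 53
[7:12]: 49

Max: 53 at [6:11]


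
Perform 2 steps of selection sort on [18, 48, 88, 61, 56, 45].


Initial: [18, 48, 88, 61, 56, 45]
Step 1: min=18 at 0
  Swap: [18, 48, 88, 61, 56, 45]
Step 2: min=45 at 5
  Swap: [18, 45, 88, 61, 56, 48]

After 2 steps: [18, 45, 88, 61, 56, 48]


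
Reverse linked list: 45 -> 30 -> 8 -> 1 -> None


Step 1: curr=45, set curr.next=prev(None) | reversed so far: 45
Step 2: curr=30, set curr.next=prev(45) | reversed so far: 30 -> 45
Step 3: curr=8, set curr.next=prev(30) | reversed so far: 8 -> 30 -> 45
Step 4: curr=1, set curr.next=prev(8) | reversed so far: 1 -> 8 -> 30 -> 45

1 -> 8 -> 30 -> 45 -> None


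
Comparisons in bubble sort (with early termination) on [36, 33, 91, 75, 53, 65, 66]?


Algorithm: bubble sort (with early termination)
Input: [36, 33, 91, 75, 53, 65, 66]
Sorted: [33, 36, 53, 65, 66, 75, 91]

15


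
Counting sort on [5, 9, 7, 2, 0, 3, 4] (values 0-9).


Input: [5, 9, 7, 2, 0, 3, 4]
Counts: [1, 0, 1, 1, 1, 1, 0, 1, 0, 1]

Sorted: [0, 2, 3, 4, 5, 7, 9]


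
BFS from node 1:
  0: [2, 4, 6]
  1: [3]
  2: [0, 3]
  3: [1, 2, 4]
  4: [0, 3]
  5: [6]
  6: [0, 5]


Visit 1, enqueue [3]
Visit 3, enqueue [2, 4]
Visit 2, enqueue [0]
Visit 4, enqueue []
Visit 0, enqueue [6]
Visit 6, enqueue [5]
Visit 5, enqueue []

BFS order: [1, 3, 2, 4, 0, 6, 5]


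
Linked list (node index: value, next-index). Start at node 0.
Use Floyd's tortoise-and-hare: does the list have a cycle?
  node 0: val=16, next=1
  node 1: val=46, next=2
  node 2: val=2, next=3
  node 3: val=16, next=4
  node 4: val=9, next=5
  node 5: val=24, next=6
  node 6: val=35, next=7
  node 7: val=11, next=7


Floyd's tortoise (slow, +1) and hare (fast, +2):
  init: slow=0, fast=0
  step 1: slow=1, fast=2
  step 2: slow=2, fast=4
  step 3: slow=3, fast=6
  step 4: slow=4, fast=7
  step 5: slow=5, fast=7
  step 6: slow=6, fast=7
  step 7: slow=7, fast=7
  slow == fast at node 7: cycle detected

Cycle: yes


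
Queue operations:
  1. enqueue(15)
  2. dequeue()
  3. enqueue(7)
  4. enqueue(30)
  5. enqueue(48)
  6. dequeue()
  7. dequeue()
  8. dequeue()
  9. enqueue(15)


enqueue(15) -> [15]
dequeue()->15, []
enqueue(7) -> [7]
enqueue(30) -> [7, 30]
enqueue(48) -> [7, 30, 48]
dequeue()->7, [30, 48]
dequeue()->30, [48]
dequeue()->48, []
enqueue(15) -> [15]

Final queue: [15]


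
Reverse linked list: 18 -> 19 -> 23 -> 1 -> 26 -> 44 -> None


Step 1: curr=18, set curr.next=prev(None) | reversed so far: 18
Step 2: curr=19, set curr.next=prev(18) | reversed so far: 19 -> 18
Step 3: curr=23, set curr.next=prev(19) | reversed so far: 23 -> 19 -> 18
Step 4: curr=1, set curr.next=prev(23) | reversed so far: 1 -> 23 -> 19 -> 18
Step 5: curr=26, set curr.next=prev(1) | reversed so far: 26 -> 1 -> 23 -> 19 -> 18
Step 6: curr=44, set curr.next=prev(26) | reversed so far: 44 -> 26 -> 1 -> 23 -> 19 -> 18

44 -> 26 -> 1 -> 23 -> 19 -> 18 -> None


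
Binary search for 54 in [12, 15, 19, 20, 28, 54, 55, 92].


Step 1: lo=0, hi=7, mid=3, val=20
Step 2: lo=4, hi=7, mid=5, val=54

Found at index 5


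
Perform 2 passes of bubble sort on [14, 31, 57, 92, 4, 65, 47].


Initial: [14, 31, 57, 92, 4, 65, 47]
Pass 1: [14, 31, 57, 4, 65, 47, 92] (3 swaps)
Pass 2: [14, 31, 4, 57, 47, 65, 92] (2 swaps)

After 2 passes: [14, 31, 4, 57, 47, 65, 92]


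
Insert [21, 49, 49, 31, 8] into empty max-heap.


Insert 21: [21]
Insert 49: [49, 21]
Insert 49: [49, 21, 49]
Insert 31: [49, 31, 49, 21]
Insert 8: [49, 31, 49, 21, 8]

Final heap: [49, 31, 49, 21, 8]


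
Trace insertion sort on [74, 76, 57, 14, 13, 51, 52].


Initial: [74, 76, 57, 14, 13, 51, 52]
Insert 76: [74, 76, 57, 14, 13, 51, 52]
Insert 57: [57, 74, 76, 14, 13, 51, 52]
Insert 14: [14, 57, 74, 76, 13, 51, 52]
Insert 13: [13, 14, 57, 74, 76, 51, 52]
Insert 51: [13, 14, 51, 57, 74, 76, 52]
Insert 52: [13, 14, 51, 52, 57, 74, 76]

Sorted: [13, 14, 51, 52, 57, 74, 76]
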